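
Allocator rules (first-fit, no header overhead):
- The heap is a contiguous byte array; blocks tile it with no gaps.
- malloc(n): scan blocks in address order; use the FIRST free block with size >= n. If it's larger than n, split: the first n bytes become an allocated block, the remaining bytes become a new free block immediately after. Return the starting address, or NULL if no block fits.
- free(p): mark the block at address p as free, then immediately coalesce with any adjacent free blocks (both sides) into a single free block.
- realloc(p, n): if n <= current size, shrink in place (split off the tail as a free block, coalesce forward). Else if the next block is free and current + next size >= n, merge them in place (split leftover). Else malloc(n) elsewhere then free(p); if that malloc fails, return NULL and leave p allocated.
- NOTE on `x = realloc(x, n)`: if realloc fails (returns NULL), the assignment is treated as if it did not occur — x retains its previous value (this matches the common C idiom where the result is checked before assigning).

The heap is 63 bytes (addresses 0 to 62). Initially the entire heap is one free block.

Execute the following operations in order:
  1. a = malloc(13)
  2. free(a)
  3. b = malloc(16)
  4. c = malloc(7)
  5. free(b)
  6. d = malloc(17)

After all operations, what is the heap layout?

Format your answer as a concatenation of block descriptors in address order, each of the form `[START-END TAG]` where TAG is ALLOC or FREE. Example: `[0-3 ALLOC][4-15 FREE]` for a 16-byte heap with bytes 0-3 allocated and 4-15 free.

Op 1: a = malloc(13) -> a = 0; heap: [0-12 ALLOC][13-62 FREE]
Op 2: free(a) -> (freed a); heap: [0-62 FREE]
Op 3: b = malloc(16) -> b = 0; heap: [0-15 ALLOC][16-62 FREE]
Op 4: c = malloc(7) -> c = 16; heap: [0-15 ALLOC][16-22 ALLOC][23-62 FREE]
Op 5: free(b) -> (freed b); heap: [0-15 FREE][16-22 ALLOC][23-62 FREE]
Op 6: d = malloc(17) -> d = 23; heap: [0-15 FREE][16-22 ALLOC][23-39 ALLOC][40-62 FREE]

Answer: [0-15 FREE][16-22 ALLOC][23-39 ALLOC][40-62 FREE]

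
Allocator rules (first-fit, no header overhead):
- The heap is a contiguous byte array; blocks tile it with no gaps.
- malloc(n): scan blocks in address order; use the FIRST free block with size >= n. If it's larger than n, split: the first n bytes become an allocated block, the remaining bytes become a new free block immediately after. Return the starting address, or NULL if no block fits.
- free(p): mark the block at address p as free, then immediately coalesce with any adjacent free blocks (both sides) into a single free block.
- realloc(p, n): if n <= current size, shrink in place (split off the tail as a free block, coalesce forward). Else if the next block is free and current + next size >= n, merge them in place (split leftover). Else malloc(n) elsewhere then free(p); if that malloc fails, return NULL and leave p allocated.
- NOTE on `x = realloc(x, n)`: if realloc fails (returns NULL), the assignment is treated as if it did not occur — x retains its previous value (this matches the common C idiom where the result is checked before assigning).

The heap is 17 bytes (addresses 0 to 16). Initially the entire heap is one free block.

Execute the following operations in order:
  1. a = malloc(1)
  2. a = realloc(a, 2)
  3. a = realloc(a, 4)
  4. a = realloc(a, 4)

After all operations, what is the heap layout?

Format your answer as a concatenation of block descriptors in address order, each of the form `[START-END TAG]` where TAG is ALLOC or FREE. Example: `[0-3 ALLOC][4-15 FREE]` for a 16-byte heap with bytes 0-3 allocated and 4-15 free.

Op 1: a = malloc(1) -> a = 0; heap: [0-0 ALLOC][1-16 FREE]
Op 2: a = realloc(a, 2) -> a = 0; heap: [0-1 ALLOC][2-16 FREE]
Op 3: a = realloc(a, 4) -> a = 0; heap: [0-3 ALLOC][4-16 FREE]
Op 4: a = realloc(a, 4) -> a = 0; heap: [0-3 ALLOC][4-16 FREE]

Answer: [0-3 ALLOC][4-16 FREE]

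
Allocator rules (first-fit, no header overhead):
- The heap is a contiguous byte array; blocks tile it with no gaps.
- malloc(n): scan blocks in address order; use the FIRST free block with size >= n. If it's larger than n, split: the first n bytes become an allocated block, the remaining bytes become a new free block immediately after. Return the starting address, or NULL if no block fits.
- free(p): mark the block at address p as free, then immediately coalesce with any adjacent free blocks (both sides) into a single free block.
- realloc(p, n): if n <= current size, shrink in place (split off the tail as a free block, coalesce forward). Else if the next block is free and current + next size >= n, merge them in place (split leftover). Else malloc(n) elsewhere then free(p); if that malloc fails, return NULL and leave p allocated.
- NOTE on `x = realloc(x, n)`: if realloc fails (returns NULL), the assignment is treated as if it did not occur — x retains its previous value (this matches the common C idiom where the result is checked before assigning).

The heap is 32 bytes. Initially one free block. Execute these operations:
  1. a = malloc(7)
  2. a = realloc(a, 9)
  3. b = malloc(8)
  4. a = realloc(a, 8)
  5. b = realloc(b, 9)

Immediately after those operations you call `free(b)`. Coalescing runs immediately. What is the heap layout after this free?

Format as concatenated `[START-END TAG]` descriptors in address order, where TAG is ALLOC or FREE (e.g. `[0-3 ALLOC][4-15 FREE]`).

Answer: [0-7 ALLOC][8-31 FREE]

Derivation:
Op 1: a = malloc(7) -> a = 0; heap: [0-6 ALLOC][7-31 FREE]
Op 2: a = realloc(a, 9) -> a = 0; heap: [0-8 ALLOC][9-31 FREE]
Op 3: b = malloc(8) -> b = 9; heap: [0-8 ALLOC][9-16 ALLOC][17-31 FREE]
Op 4: a = realloc(a, 8) -> a = 0; heap: [0-7 ALLOC][8-8 FREE][9-16 ALLOC][17-31 FREE]
Op 5: b = realloc(b, 9) -> b = 9; heap: [0-7 ALLOC][8-8 FREE][9-17 ALLOC][18-31 FREE]
free(b): b = 9 -> block [9-17 ALLOC]; mark free, coalesce with adjacent free neighbors -> [0-7 ALLOC][8-31 FREE]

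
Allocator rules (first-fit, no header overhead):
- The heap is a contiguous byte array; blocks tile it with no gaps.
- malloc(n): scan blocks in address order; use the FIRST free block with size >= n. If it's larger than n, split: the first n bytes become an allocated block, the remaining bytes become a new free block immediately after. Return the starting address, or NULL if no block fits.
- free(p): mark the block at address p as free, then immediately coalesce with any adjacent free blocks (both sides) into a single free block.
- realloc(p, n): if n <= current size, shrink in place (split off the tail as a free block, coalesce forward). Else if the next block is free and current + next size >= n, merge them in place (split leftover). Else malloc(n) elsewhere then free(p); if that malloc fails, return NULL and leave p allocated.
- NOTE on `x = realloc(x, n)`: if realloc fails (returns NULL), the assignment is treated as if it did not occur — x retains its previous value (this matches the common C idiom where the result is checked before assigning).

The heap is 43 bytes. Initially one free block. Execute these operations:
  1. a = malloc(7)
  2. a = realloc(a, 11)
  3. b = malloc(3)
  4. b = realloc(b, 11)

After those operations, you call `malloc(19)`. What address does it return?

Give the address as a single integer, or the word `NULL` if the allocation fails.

Answer: 22

Derivation:
Op 1: a = malloc(7) -> a = 0; heap: [0-6 ALLOC][7-42 FREE]
Op 2: a = realloc(a, 11) -> a = 0; heap: [0-10 ALLOC][11-42 FREE]
Op 3: b = malloc(3) -> b = 11; heap: [0-10 ALLOC][11-13 ALLOC][14-42 FREE]
Op 4: b = realloc(b, 11) -> b = 11; heap: [0-10 ALLOC][11-21 ALLOC][22-42 FREE]
malloc(19): first-fit scan over [0-10 ALLOC][11-21 ALLOC][22-42 FREE] -> 22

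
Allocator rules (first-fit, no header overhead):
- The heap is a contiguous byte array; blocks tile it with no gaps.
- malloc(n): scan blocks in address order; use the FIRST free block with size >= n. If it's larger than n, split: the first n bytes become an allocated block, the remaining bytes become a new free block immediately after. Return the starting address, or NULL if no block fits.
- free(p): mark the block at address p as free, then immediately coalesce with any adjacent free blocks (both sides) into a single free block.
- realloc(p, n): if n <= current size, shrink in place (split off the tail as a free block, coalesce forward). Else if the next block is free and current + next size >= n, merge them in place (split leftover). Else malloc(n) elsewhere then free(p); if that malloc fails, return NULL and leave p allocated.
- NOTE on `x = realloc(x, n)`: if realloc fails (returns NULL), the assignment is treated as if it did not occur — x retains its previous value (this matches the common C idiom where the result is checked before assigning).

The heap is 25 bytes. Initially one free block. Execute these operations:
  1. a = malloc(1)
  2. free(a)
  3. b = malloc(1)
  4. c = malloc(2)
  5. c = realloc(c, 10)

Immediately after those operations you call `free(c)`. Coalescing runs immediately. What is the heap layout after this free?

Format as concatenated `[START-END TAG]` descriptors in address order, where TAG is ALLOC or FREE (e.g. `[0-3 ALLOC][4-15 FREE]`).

Answer: [0-0 ALLOC][1-24 FREE]

Derivation:
Op 1: a = malloc(1) -> a = 0; heap: [0-0 ALLOC][1-24 FREE]
Op 2: free(a) -> (freed a); heap: [0-24 FREE]
Op 3: b = malloc(1) -> b = 0; heap: [0-0 ALLOC][1-24 FREE]
Op 4: c = malloc(2) -> c = 1; heap: [0-0 ALLOC][1-2 ALLOC][3-24 FREE]
Op 5: c = realloc(c, 10) -> c = 1; heap: [0-0 ALLOC][1-10 ALLOC][11-24 FREE]
free(c): c = 1 -> block [1-10 ALLOC]; mark free, coalesce with adjacent free neighbors -> [0-0 ALLOC][1-24 FREE]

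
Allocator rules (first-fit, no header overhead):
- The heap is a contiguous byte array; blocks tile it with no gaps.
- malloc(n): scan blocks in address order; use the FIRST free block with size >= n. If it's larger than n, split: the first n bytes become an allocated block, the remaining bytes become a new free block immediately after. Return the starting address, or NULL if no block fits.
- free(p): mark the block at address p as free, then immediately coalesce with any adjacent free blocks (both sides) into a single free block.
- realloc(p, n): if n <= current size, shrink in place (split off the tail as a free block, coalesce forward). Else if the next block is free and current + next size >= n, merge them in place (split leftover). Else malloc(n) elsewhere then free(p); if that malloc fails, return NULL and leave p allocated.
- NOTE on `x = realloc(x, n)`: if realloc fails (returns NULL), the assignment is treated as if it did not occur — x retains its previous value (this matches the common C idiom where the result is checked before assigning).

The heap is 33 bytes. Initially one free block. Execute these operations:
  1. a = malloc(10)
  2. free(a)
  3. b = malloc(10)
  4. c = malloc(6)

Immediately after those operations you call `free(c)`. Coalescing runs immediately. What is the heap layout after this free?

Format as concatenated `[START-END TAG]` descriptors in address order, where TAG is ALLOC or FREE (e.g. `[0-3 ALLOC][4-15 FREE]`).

Answer: [0-9 ALLOC][10-32 FREE]

Derivation:
Op 1: a = malloc(10) -> a = 0; heap: [0-9 ALLOC][10-32 FREE]
Op 2: free(a) -> (freed a); heap: [0-32 FREE]
Op 3: b = malloc(10) -> b = 0; heap: [0-9 ALLOC][10-32 FREE]
Op 4: c = malloc(6) -> c = 10; heap: [0-9 ALLOC][10-15 ALLOC][16-32 FREE]
free(c): c = 10 -> block [10-15 ALLOC]; mark free, coalesce with adjacent free neighbors -> [0-9 ALLOC][10-32 FREE]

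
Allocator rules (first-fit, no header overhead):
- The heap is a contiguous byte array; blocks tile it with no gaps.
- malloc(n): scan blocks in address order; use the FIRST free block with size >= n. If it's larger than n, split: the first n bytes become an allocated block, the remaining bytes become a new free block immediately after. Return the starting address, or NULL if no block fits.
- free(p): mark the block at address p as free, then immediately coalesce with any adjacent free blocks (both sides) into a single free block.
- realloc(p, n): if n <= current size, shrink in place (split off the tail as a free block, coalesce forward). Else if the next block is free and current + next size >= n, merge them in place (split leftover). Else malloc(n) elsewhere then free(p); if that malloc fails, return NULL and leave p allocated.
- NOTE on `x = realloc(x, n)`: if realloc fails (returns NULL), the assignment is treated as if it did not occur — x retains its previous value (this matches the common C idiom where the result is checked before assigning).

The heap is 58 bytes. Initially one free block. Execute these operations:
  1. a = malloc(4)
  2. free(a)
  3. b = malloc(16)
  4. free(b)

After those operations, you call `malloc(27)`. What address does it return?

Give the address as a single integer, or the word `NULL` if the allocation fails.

Op 1: a = malloc(4) -> a = 0; heap: [0-3 ALLOC][4-57 FREE]
Op 2: free(a) -> (freed a); heap: [0-57 FREE]
Op 3: b = malloc(16) -> b = 0; heap: [0-15 ALLOC][16-57 FREE]
Op 4: free(b) -> (freed b); heap: [0-57 FREE]
malloc(27): first-fit scan over [0-57 FREE] -> 0

Answer: 0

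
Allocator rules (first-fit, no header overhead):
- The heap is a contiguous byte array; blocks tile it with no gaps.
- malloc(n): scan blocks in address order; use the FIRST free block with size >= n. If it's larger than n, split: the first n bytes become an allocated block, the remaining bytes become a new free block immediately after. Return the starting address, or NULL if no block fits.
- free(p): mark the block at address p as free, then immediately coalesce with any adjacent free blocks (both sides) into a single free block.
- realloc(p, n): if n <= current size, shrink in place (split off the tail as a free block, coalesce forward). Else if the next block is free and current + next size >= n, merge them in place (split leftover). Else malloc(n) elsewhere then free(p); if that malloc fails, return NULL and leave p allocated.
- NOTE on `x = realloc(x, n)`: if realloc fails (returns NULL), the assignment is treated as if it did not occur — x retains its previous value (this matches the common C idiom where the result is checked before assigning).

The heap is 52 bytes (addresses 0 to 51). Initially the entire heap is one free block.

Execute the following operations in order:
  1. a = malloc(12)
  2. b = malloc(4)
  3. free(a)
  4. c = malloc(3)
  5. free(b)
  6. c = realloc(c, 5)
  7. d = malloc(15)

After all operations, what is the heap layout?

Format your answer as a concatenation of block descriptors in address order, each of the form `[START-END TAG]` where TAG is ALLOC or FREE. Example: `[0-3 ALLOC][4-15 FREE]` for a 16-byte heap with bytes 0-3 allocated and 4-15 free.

Op 1: a = malloc(12) -> a = 0; heap: [0-11 ALLOC][12-51 FREE]
Op 2: b = malloc(4) -> b = 12; heap: [0-11 ALLOC][12-15 ALLOC][16-51 FREE]
Op 3: free(a) -> (freed a); heap: [0-11 FREE][12-15 ALLOC][16-51 FREE]
Op 4: c = malloc(3) -> c = 0; heap: [0-2 ALLOC][3-11 FREE][12-15 ALLOC][16-51 FREE]
Op 5: free(b) -> (freed b); heap: [0-2 ALLOC][3-51 FREE]
Op 6: c = realloc(c, 5) -> c = 0; heap: [0-4 ALLOC][5-51 FREE]
Op 7: d = malloc(15) -> d = 5; heap: [0-4 ALLOC][5-19 ALLOC][20-51 FREE]

Answer: [0-4 ALLOC][5-19 ALLOC][20-51 FREE]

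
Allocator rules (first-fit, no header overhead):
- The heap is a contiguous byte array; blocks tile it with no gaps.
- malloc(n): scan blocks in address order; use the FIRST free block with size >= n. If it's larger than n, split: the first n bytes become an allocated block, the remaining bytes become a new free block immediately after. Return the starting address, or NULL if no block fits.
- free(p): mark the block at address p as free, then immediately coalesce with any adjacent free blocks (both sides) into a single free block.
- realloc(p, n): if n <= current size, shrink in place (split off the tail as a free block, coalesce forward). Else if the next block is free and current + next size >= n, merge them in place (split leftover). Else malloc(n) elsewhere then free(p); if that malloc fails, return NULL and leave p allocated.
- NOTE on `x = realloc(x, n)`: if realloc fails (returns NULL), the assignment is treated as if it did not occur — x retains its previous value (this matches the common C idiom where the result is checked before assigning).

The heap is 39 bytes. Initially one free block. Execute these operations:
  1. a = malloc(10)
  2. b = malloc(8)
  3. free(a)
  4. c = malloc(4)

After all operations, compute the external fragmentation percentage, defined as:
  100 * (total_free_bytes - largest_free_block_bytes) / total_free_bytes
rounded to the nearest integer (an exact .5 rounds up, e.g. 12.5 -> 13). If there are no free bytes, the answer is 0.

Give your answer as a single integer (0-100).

Answer: 22

Derivation:
Op 1: a = malloc(10) -> a = 0; heap: [0-9 ALLOC][10-38 FREE]
Op 2: b = malloc(8) -> b = 10; heap: [0-9 ALLOC][10-17 ALLOC][18-38 FREE]
Op 3: free(a) -> (freed a); heap: [0-9 FREE][10-17 ALLOC][18-38 FREE]
Op 4: c = malloc(4) -> c = 0; heap: [0-3 ALLOC][4-9 FREE][10-17 ALLOC][18-38 FREE]
Free blocks: [6 21] total_free=27 largest=21 -> 100*(27-21)/27 = 600/27 ≈ 22.222 -> rounds to 22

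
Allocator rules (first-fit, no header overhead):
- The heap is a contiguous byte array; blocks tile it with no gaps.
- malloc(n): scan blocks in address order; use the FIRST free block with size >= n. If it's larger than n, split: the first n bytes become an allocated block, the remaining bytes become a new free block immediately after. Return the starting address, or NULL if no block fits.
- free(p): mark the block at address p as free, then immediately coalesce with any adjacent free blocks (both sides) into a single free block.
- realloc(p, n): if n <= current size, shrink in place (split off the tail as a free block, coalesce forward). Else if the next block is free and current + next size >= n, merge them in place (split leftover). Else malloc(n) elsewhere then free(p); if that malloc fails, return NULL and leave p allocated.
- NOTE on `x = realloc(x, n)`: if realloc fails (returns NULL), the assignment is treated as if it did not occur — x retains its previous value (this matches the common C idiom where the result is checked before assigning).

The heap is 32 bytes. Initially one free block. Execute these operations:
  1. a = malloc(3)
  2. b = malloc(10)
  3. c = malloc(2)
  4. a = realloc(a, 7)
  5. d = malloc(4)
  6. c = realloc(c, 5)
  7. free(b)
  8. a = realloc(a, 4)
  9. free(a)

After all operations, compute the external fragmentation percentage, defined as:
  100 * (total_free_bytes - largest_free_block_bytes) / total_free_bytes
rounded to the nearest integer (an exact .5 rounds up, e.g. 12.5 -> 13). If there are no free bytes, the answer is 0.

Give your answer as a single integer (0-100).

Answer: 4

Derivation:
Op 1: a = malloc(3) -> a = 0; heap: [0-2 ALLOC][3-31 FREE]
Op 2: b = malloc(10) -> b = 3; heap: [0-2 ALLOC][3-12 ALLOC][13-31 FREE]
Op 3: c = malloc(2) -> c = 13; heap: [0-2 ALLOC][3-12 ALLOC][13-14 ALLOC][15-31 FREE]
Op 4: a = realloc(a, 7) -> a = 15; heap: [0-2 FREE][3-12 ALLOC][13-14 ALLOC][15-21 ALLOC][22-31 FREE]
Op 5: d = malloc(4) -> d = 22; heap: [0-2 FREE][3-12 ALLOC][13-14 ALLOC][15-21 ALLOC][22-25 ALLOC][26-31 FREE]
Op 6: c = realloc(c, 5) -> c = 26; heap: [0-2 FREE][3-12 ALLOC][13-14 FREE][15-21 ALLOC][22-25 ALLOC][26-30 ALLOC][31-31 FREE]
Op 7: free(b) -> (freed b); heap: [0-14 FREE][15-21 ALLOC][22-25 ALLOC][26-30 ALLOC][31-31 FREE]
Op 8: a = realloc(a, 4) -> a = 15; heap: [0-14 FREE][15-18 ALLOC][19-21 FREE][22-25 ALLOC][26-30 ALLOC][31-31 FREE]
Op 9: free(a) -> (freed a); heap: [0-21 FREE][22-25 ALLOC][26-30 ALLOC][31-31 FREE]
Free blocks: [22 1] total_free=23 largest=22 -> 100*(23-22)/23 = 100/23 ≈ 4.348 -> rounds to 4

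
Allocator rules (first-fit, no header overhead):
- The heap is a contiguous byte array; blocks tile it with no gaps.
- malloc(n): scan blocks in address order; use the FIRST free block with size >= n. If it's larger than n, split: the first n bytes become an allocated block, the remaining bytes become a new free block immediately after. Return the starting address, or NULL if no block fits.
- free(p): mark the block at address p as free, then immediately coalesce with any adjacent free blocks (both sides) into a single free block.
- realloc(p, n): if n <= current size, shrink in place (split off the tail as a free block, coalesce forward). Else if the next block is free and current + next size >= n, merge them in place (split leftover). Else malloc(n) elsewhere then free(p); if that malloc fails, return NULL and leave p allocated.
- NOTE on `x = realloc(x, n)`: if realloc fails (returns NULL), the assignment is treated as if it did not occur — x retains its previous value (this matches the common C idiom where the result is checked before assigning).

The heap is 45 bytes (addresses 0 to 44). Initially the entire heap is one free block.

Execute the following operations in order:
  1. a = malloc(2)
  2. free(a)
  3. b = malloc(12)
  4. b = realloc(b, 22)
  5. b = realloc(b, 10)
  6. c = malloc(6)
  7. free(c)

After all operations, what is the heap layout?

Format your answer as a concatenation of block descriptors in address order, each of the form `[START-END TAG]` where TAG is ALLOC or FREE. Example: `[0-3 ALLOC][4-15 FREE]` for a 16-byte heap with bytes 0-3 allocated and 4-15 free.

Answer: [0-9 ALLOC][10-44 FREE]

Derivation:
Op 1: a = malloc(2) -> a = 0; heap: [0-1 ALLOC][2-44 FREE]
Op 2: free(a) -> (freed a); heap: [0-44 FREE]
Op 3: b = malloc(12) -> b = 0; heap: [0-11 ALLOC][12-44 FREE]
Op 4: b = realloc(b, 22) -> b = 0; heap: [0-21 ALLOC][22-44 FREE]
Op 5: b = realloc(b, 10) -> b = 0; heap: [0-9 ALLOC][10-44 FREE]
Op 6: c = malloc(6) -> c = 10; heap: [0-9 ALLOC][10-15 ALLOC][16-44 FREE]
Op 7: free(c) -> (freed c); heap: [0-9 ALLOC][10-44 FREE]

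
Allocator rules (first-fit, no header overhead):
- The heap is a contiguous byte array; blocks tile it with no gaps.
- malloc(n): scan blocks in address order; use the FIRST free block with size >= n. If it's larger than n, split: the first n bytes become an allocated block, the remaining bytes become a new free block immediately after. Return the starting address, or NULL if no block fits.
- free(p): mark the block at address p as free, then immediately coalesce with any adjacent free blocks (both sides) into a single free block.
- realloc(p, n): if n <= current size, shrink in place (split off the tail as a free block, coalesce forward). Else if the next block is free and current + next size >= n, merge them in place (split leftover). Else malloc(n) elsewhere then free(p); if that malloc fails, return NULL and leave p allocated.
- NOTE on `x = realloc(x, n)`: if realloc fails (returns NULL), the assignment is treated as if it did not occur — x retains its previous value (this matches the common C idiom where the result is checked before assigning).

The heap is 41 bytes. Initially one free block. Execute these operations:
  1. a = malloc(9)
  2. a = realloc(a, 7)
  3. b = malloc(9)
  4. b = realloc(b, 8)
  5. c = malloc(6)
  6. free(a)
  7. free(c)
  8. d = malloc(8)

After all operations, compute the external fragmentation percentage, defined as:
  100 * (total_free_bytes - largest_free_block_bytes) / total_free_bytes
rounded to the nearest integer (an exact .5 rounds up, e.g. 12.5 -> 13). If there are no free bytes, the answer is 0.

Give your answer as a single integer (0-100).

Op 1: a = malloc(9) -> a = 0; heap: [0-8 ALLOC][9-40 FREE]
Op 2: a = realloc(a, 7) -> a = 0; heap: [0-6 ALLOC][7-40 FREE]
Op 3: b = malloc(9) -> b = 7; heap: [0-6 ALLOC][7-15 ALLOC][16-40 FREE]
Op 4: b = realloc(b, 8) -> b = 7; heap: [0-6 ALLOC][7-14 ALLOC][15-40 FREE]
Op 5: c = malloc(6) -> c = 15; heap: [0-6 ALLOC][7-14 ALLOC][15-20 ALLOC][21-40 FREE]
Op 6: free(a) -> (freed a); heap: [0-6 FREE][7-14 ALLOC][15-20 ALLOC][21-40 FREE]
Op 7: free(c) -> (freed c); heap: [0-6 FREE][7-14 ALLOC][15-40 FREE]
Op 8: d = malloc(8) -> d = 15; heap: [0-6 FREE][7-14 ALLOC][15-22 ALLOC][23-40 FREE]
Free blocks: [7 18] total_free=25 largest=18 -> 100*(25-18)/25 = 700/25 = 28

Answer: 28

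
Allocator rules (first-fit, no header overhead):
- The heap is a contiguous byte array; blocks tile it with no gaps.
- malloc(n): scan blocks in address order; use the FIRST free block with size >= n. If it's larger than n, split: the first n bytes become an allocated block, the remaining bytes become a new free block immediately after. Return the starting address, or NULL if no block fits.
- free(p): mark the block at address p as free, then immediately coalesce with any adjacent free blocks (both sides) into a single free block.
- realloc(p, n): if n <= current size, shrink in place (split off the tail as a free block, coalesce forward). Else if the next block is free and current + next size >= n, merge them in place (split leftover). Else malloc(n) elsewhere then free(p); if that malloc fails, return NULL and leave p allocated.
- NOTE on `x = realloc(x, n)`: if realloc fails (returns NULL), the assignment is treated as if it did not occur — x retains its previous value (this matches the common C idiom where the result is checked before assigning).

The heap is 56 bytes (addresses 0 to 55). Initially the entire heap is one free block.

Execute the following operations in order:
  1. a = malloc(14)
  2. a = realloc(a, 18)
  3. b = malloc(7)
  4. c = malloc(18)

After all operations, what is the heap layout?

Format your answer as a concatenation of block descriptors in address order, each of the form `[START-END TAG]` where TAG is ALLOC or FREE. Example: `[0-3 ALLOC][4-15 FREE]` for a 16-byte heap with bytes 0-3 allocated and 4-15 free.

Answer: [0-17 ALLOC][18-24 ALLOC][25-42 ALLOC][43-55 FREE]

Derivation:
Op 1: a = malloc(14) -> a = 0; heap: [0-13 ALLOC][14-55 FREE]
Op 2: a = realloc(a, 18) -> a = 0; heap: [0-17 ALLOC][18-55 FREE]
Op 3: b = malloc(7) -> b = 18; heap: [0-17 ALLOC][18-24 ALLOC][25-55 FREE]
Op 4: c = malloc(18) -> c = 25; heap: [0-17 ALLOC][18-24 ALLOC][25-42 ALLOC][43-55 FREE]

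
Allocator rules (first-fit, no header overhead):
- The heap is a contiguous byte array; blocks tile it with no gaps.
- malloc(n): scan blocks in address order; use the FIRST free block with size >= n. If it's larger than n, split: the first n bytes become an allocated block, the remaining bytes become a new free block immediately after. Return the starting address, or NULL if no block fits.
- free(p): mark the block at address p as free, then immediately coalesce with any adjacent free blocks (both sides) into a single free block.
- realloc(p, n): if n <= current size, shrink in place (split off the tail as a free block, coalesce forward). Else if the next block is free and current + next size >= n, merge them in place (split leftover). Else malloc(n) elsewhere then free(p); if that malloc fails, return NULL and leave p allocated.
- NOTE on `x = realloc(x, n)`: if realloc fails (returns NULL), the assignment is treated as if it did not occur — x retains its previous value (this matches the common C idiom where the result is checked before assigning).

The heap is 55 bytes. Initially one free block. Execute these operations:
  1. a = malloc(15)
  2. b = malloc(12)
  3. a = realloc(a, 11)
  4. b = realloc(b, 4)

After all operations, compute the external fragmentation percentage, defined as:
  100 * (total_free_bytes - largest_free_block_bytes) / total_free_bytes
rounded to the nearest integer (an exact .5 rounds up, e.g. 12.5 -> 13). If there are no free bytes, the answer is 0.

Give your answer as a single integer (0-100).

Answer: 10

Derivation:
Op 1: a = malloc(15) -> a = 0; heap: [0-14 ALLOC][15-54 FREE]
Op 2: b = malloc(12) -> b = 15; heap: [0-14 ALLOC][15-26 ALLOC][27-54 FREE]
Op 3: a = realloc(a, 11) -> a = 0; heap: [0-10 ALLOC][11-14 FREE][15-26 ALLOC][27-54 FREE]
Op 4: b = realloc(b, 4) -> b = 15; heap: [0-10 ALLOC][11-14 FREE][15-18 ALLOC][19-54 FREE]
Free blocks: [4 36] total_free=40 largest=36 -> 100*(40-36)/40 = 400/40 = 10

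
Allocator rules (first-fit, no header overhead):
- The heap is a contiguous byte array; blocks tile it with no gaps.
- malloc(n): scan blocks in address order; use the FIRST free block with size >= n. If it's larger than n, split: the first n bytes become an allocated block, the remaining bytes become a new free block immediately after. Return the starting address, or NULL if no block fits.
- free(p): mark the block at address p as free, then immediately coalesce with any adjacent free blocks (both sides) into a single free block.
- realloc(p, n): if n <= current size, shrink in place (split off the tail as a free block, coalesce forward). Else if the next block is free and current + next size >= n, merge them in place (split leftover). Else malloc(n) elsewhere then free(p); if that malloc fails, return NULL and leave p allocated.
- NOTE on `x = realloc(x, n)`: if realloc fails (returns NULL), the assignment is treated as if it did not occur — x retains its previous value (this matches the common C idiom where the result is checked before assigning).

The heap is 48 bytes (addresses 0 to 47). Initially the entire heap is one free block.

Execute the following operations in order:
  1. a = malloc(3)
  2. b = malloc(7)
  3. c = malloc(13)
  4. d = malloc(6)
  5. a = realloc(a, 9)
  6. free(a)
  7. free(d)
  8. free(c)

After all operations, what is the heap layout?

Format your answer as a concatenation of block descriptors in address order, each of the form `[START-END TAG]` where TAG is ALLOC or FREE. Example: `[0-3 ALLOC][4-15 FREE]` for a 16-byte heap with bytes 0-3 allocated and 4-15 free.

Op 1: a = malloc(3) -> a = 0; heap: [0-2 ALLOC][3-47 FREE]
Op 2: b = malloc(7) -> b = 3; heap: [0-2 ALLOC][3-9 ALLOC][10-47 FREE]
Op 3: c = malloc(13) -> c = 10; heap: [0-2 ALLOC][3-9 ALLOC][10-22 ALLOC][23-47 FREE]
Op 4: d = malloc(6) -> d = 23; heap: [0-2 ALLOC][3-9 ALLOC][10-22 ALLOC][23-28 ALLOC][29-47 FREE]
Op 5: a = realloc(a, 9) -> a = 29; heap: [0-2 FREE][3-9 ALLOC][10-22 ALLOC][23-28 ALLOC][29-37 ALLOC][38-47 FREE]
Op 6: free(a) -> (freed a); heap: [0-2 FREE][3-9 ALLOC][10-22 ALLOC][23-28 ALLOC][29-47 FREE]
Op 7: free(d) -> (freed d); heap: [0-2 FREE][3-9 ALLOC][10-22 ALLOC][23-47 FREE]
Op 8: free(c) -> (freed c); heap: [0-2 FREE][3-9 ALLOC][10-47 FREE]

Answer: [0-2 FREE][3-9 ALLOC][10-47 FREE]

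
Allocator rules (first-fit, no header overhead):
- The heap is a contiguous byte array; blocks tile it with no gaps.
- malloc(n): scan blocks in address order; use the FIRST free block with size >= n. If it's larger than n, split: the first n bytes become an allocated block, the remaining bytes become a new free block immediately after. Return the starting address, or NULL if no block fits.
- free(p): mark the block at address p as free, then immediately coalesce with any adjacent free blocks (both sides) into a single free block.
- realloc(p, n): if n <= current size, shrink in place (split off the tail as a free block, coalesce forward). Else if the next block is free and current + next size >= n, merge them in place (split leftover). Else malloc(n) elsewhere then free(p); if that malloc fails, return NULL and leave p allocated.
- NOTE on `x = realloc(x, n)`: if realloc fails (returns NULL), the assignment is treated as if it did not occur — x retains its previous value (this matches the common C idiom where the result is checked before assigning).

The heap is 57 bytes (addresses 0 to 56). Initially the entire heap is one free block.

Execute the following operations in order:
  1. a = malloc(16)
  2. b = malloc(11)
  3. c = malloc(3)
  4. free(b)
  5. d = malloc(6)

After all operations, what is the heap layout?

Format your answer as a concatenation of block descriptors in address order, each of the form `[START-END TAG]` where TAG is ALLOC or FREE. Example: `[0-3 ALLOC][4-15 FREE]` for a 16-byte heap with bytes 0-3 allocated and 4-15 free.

Op 1: a = malloc(16) -> a = 0; heap: [0-15 ALLOC][16-56 FREE]
Op 2: b = malloc(11) -> b = 16; heap: [0-15 ALLOC][16-26 ALLOC][27-56 FREE]
Op 3: c = malloc(3) -> c = 27; heap: [0-15 ALLOC][16-26 ALLOC][27-29 ALLOC][30-56 FREE]
Op 4: free(b) -> (freed b); heap: [0-15 ALLOC][16-26 FREE][27-29 ALLOC][30-56 FREE]
Op 5: d = malloc(6) -> d = 16; heap: [0-15 ALLOC][16-21 ALLOC][22-26 FREE][27-29 ALLOC][30-56 FREE]

Answer: [0-15 ALLOC][16-21 ALLOC][22-26 FREE][27-29 ALLOC][30-56 FREE]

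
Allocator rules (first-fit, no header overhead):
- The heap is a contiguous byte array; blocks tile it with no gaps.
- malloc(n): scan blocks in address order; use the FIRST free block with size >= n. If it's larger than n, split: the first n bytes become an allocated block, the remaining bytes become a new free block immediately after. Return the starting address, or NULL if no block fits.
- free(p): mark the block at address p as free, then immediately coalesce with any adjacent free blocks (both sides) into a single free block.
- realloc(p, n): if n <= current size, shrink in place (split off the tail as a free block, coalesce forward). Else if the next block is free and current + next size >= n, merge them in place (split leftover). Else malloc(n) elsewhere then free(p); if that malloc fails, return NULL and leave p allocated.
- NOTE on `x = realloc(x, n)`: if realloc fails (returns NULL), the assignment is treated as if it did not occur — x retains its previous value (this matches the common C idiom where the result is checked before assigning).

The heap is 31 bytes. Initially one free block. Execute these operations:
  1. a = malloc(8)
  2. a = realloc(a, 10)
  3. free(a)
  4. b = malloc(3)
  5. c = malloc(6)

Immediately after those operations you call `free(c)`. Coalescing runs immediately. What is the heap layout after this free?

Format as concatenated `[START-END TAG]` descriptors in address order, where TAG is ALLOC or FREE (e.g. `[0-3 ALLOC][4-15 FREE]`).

Op 1: a = malloc(8) -> a = 0; heap: [0-7 ALLOC][8-30 FREE]
Op 2: a = realloc(a, 10) -> a = 0; heap: [0-9 ALLOC][10-30 FREE]
Op 3: free(a) -> (freed a); heap: [0-30 FREE]
Op 4: b = malloc(3) -> b = 0; heap: [0-2 ALLOC][3-30 FREE]
Op 5: c = malloc(6) -> c = 3; heap: [0-2 ALLOC][3-8 ALLOC][9-30 FREE]
free(c): c = 3 -> block [3-8 ALLOC]; mark free, coalesce with adjacent free neighbors -> [0-2 ALLOC][3-30 FREE]

Answer: [0-2 ALLOC][3-30 FREE]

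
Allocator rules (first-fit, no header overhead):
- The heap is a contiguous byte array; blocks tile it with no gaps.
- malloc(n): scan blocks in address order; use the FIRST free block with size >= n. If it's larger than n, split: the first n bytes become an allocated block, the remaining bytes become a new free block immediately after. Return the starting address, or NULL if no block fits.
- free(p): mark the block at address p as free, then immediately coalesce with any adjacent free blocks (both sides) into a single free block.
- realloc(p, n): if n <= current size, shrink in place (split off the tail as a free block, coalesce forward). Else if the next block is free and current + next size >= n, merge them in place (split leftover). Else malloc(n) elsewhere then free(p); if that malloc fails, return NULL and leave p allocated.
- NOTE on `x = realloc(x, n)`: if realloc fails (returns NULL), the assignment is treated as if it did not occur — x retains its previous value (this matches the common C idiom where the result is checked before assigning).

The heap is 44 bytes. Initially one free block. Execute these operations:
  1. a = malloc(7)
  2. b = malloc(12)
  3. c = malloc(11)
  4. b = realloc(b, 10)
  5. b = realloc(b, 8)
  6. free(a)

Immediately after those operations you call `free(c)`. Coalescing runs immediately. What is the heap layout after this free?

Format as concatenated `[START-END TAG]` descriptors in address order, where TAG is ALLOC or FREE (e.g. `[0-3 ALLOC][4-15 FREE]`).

Op 1: a = malloc(7) -> a = 0; heap: [0-6 ALLOC][7-43 FREE]
Op 2: b = malloc(12) -> b = 7; heap: [0-6 ALLOC][7-18 ALLOC][19-43 FREE]
Op 3: c = malloc(11) -> c = 19; heap: [0-6 ALLOC][7-18 ALLOC][19-29 ALLOC][30-43 FREE]
Op 4: b = realloc(b, 10) -> b = 7; heap: [0-6 ALLOC][7-16 ALLOC][17-18 FREE][19-29 ALLOC][30-43 FREE]
Op 5: b = realloc(b, 8) -> b = 7; heap: [0-6 ALLOC][7-14 ALLOC][15-18 FREE][19-29 ALLOC][30-43 FREE]
Op 6: free(a) -> (freed a); heap: [0-6 FREE][7-14 ALLOC][15-18 FREE][19-29 ALLOC][30-43 FREE]
free(c): c = 19 -> block [19-29 ALLOC]; mark free, coalesce with adjacent free neighbors -> [0-6 FREE][7-14 ALLOC][15-43 FREE]

Answer: [0-6 FREE][7-14 ALLOC][15-43 FREE]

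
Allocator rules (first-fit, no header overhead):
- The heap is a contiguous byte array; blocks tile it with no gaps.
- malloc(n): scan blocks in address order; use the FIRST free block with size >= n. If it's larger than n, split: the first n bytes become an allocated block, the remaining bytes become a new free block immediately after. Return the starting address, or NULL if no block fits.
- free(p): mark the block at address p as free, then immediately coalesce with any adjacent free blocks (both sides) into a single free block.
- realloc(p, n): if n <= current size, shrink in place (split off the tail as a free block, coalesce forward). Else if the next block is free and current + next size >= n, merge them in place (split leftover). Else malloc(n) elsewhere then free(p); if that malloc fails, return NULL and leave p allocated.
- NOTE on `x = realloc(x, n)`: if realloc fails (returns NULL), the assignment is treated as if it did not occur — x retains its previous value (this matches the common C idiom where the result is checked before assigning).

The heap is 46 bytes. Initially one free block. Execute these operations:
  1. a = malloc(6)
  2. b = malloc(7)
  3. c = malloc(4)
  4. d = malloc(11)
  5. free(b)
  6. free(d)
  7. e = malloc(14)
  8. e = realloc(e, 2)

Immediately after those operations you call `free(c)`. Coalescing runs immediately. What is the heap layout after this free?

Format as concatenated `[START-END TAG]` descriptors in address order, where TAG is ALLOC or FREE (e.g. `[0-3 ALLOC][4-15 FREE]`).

Op 1: a = malloc(6) -> a = 0; heap: [0-5 ALLOC][6-45 FREE]
Op 2: b = malloc(7) -> b = 6; heap: [0-5 ALLOC][6-12 ALLOC][13-45 FREE]
Op 3: c = malloc(4) -> c = 13; heap: [0-5 ALLOC][6-12 ALLOC][13-16 ALLOC][17-45 FREE]
Op 4: d = malloc(11) -> d = 17; heap: [0-5 ALLOC][6-12 ALLOC][13-16 ALLOC][17-27 ALLOC][28-45 FREE]
Op 5: free(b) -> (freed b); heap: [0-5 ALLOC][6-12 FREE][13-16 ALLOC][17-27 ALLOC][28-45 FREE]
Op 6: free(d) -> (freed d); heap: [0-5 ALLOC][6-12 FREE][13-16 ALLOC][17-45 FREE]
Op 7: e = malloc(14) -> e = 17; heap: [0-5 ALLOC][6-12 FREE][13-16 ALLOC][17-30 ALLOC][31-45 FREE]
Op 8: e = realloc(e, 2) -> e = 17; heap: [0-5 ALLOC][6-12 FREE][13-16 ALLOC][17-18 ALLOC][19-45 FREE]
free(c): c = 13 -> block [13-16 ALLOC]; mark free, coalesce with adjacent free neighbors -> [0-5 ALLOC][6-16 FREE][17-18 ALLOC][19-45 FREE]

Answer: [0-5 ALLOC][6-16 FREE][17-18 ALLOC][19-45 FREE]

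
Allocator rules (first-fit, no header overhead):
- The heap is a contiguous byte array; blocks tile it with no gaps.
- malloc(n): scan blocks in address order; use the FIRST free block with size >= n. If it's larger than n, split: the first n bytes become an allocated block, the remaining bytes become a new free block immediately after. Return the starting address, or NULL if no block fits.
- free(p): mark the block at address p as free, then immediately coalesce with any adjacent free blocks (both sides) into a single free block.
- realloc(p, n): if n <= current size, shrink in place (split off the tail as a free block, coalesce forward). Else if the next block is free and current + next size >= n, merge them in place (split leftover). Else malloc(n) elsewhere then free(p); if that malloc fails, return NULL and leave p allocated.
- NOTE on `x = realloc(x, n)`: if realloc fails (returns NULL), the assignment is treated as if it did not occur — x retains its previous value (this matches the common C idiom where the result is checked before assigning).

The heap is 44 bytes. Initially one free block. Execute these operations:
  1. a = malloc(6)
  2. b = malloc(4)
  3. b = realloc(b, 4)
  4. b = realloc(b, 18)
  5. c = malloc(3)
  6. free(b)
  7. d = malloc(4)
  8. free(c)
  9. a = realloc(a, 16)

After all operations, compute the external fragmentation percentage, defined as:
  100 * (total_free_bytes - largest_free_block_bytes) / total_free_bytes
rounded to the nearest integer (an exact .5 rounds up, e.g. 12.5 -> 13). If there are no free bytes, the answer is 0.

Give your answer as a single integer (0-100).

Answer: 25

Derivation:
Op 1: a = malloc(6) -> a = 0; heap: [0-5 ALLOC][6-43 FREE]
Op 2: b = malloc(4) -> b = 6; heap: [0-5 ALLOC][6-9 ALLOC][10-43 FREE]
Op 3: b = realloc(b, 4) -> b = 6; heap: [0-5 ALLOC][6-9 ALLOC][10-43 FREE]
Op 4: b = realloc(b, 18) -> b = 6; heap: [0-5 ALLOC][6-23 ALLOC][24-43 FREE]
Op 5: c = malloc(3) -> c = 24; heap: [0-5 ALLOC][6-23 ALLOC][24-26 ALLOC][27-43 FREE]
Op 6: free(b) -> (freed b); heap: [0-5 ALLOC][6-23 FREE][24-26 ALLOC][27-43 FREE]
Op 7: d = malloc(4) -> d = 6; heap: [0-5 ALLOC][6-9 ALLOC][10-23 FREE][24-26 ALLOC][27-43 FREE]
Op 8: free(c) -> (freed c); heap: [0-5 ALLOC][6-9 ALLOC][10-43 FREE]
Op 9: a = realloc(a, 16) -> a = 10; heap: [0-5 FREE][6-9 ALLOC][10-25 ALLOC][26-43 FREE]
Free blocks: [6 18] total_free=24 largest=18 -> 100*(24-18)/24 = 600/24 = 25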